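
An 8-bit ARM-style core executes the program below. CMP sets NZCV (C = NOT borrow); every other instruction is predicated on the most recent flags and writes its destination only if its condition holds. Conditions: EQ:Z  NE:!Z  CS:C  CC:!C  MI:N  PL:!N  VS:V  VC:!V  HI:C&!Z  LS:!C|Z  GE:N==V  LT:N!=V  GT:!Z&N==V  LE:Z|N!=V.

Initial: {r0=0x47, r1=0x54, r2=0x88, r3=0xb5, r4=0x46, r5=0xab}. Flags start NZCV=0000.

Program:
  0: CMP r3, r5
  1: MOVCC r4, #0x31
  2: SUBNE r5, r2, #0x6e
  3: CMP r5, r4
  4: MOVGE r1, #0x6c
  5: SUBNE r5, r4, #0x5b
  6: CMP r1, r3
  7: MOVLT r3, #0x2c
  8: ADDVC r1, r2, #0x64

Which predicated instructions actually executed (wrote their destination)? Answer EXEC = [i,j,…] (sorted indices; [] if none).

EXEC = [2,5]

0: ✓ CMP  NZCV=0010
1: · MOVCC
2: ✓ SUBNE  r5←0x1a
3: ✓ CMP  NZCV=1000
4: · MOVGE
5: ✓ SUBNE  r5←0xeb
6: ✓ CMP  NZCV=1001
7: · MOVLT
8: · ADDVC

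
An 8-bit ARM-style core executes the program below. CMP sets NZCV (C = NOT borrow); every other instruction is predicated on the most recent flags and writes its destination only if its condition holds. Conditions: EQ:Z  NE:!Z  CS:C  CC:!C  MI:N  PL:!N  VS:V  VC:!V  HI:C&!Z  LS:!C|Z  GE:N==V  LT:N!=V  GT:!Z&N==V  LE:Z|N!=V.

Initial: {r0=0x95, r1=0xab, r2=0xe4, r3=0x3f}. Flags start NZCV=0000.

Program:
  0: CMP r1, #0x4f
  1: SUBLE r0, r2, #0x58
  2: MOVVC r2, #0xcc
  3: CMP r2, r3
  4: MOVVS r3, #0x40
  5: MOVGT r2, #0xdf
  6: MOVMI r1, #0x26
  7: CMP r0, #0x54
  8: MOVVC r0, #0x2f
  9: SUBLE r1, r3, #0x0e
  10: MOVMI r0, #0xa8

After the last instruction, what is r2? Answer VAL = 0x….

VAL = 0xe4

[0] flags=0011 → (cmp)
[1] flags=0011 LE?T → r0=0x8c
[2] flags=0011 VC?F → skip
[3] flags=1010 → (cmp)
[4] flags=1010 VS?F → skip
[5] flags=1010 GT?F → skip
[6] flags=1010 MI?T → r1=0x26
[7] flags=0011 → (cmp)
[8] flags=0011 VC?F → skip
[9] flags=0011 LE?T → r1=0x31
[10] flags=0011 MI?F → skip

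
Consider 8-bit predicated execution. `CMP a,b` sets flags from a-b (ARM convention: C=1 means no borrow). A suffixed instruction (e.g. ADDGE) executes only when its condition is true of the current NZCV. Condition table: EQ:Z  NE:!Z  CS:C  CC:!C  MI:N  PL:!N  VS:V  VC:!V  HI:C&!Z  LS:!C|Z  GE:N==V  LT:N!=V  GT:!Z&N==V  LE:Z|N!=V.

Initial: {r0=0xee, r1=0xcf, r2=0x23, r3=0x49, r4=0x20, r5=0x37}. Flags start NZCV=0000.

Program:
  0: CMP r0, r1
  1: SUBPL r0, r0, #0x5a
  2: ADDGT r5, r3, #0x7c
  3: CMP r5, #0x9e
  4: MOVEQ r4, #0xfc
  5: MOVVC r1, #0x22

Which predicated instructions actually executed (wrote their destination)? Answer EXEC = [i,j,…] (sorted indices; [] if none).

0: ✓ CMP  NZCV=0010
1: ✓ SUBPL  r0←0x94
2: ✓ ADDGT  r5←0xc5
3: ✓ CMP  NZCV=0010
4: · MOVEQ
5: ✓ MOVVC  r1←0x22

EXEC = [1,2,5]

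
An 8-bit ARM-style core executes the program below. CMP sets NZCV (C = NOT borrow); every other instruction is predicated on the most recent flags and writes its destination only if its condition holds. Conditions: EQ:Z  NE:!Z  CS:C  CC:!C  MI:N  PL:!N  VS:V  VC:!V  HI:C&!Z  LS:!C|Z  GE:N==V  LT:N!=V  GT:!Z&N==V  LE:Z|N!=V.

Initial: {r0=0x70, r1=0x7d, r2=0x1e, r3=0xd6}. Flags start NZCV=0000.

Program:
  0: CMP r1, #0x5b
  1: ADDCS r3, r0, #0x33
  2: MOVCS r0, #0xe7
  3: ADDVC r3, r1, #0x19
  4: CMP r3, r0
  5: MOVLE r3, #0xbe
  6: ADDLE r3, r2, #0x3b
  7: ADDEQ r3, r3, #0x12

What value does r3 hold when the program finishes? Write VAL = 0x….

VAL = 0x59

0: ✓ CMP  NZCV=0010
1: ✓ ADDCS  r3←0xa3
2: ✓ MOVCS  r0←0xe7
3: ✓ ADDVC  r3←0x96
4: ✓ CMP  NZCV=1000
5: ✓ MOVLE  r3←0xbe
6: ✓ ADDLE  r3←0x59
7: · ADDEQ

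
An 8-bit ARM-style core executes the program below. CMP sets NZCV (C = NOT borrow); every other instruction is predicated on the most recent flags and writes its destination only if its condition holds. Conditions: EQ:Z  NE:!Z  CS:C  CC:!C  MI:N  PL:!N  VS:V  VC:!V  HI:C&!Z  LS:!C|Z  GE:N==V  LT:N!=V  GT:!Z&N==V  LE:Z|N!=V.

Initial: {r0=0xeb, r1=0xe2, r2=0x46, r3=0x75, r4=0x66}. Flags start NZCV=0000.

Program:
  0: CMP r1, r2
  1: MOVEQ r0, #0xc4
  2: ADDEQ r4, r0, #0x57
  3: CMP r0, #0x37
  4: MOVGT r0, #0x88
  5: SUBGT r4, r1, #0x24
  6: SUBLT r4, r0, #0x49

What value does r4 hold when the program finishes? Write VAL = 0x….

0: ✓ CMP  NZCV=1010
1: · MOVEQ
2: · ADDEQ
3: ✓ CMP  NZCV=1010
4: · MOVGT
5: · SUBGT
6: ✓ SUBLT  r4←0xa2

VAL = 0xa2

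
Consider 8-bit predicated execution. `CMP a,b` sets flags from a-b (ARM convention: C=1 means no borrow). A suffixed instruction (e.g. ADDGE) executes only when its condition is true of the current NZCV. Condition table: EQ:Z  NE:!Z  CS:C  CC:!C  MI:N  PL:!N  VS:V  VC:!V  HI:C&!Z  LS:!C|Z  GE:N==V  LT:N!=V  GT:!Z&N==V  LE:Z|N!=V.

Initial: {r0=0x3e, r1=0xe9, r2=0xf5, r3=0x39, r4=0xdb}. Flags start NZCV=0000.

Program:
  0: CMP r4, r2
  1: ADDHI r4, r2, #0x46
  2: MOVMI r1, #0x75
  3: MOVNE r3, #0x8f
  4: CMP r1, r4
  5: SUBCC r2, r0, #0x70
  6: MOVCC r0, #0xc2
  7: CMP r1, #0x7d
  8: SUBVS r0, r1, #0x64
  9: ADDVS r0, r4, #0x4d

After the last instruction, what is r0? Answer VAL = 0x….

VAL = 0xc2

0: ✓ CMP  NZCV=1000
1: · ADDHI
2: ✓ MOVMI  r1←0x75
3: ✓ MOVNE  r3←0x8f
4: ✓ CMP  NZCV=1001
5: ✓ SUBCC  r2←0xce
6: ✓ MOVCC  r0←0xc2
7: ✓ CMP  NZCV=1000
8: · SUBVS
9: · ADDVS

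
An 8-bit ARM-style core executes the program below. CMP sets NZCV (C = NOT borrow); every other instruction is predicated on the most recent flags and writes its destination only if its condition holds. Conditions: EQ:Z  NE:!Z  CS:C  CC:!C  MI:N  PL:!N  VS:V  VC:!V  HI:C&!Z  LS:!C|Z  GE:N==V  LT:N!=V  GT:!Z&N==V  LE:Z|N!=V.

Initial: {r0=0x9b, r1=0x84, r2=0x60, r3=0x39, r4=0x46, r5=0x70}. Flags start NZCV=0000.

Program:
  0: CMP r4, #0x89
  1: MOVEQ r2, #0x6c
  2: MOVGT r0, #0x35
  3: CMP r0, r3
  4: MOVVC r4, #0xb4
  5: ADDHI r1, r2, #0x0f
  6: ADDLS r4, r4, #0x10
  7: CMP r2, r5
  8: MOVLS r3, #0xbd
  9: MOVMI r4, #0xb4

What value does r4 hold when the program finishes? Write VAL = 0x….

0: ✓ CMP  NZCV=1001
1: · MOVEQ
2: ✓ MOVGT  r0←0x35
3: ✓ CMP  NZCV=1000
4: ✓ MOVVC  r4←0xb4
5: · ADDHI
6: ✓ ADDLS  r4←0xc4
7: ✓ CMP  NZCV=1000
8: ✓ MOVLS  r3←0xbd
9: ✓ MOVMI  r4←0xb4

VAL = 0xb4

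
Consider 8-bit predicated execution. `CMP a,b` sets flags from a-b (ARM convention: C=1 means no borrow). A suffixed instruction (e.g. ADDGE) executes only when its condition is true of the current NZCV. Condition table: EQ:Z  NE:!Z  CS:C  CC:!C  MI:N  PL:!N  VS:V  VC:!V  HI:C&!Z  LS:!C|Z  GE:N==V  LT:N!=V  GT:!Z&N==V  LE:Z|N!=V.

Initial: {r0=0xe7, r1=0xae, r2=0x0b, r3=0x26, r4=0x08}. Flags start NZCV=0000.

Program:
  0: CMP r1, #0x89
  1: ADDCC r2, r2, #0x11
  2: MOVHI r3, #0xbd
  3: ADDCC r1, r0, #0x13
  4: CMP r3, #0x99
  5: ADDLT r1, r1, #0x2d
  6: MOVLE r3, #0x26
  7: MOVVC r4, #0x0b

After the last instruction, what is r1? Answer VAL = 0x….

VAL = 0xae

[0] flags=0010 → (cmp)
[1] flags=0010 CC?F → skip
[2] flags=0010 HI?T → r3=0xbd
[3] flags=0010 CC?F → skip
[4] flags=0010 → (cmp)
[5] flags=0010 LT?F → skip
[6] flags=0010 LE?F → skip
[7] flags=0010 VC?T → r4=0x0b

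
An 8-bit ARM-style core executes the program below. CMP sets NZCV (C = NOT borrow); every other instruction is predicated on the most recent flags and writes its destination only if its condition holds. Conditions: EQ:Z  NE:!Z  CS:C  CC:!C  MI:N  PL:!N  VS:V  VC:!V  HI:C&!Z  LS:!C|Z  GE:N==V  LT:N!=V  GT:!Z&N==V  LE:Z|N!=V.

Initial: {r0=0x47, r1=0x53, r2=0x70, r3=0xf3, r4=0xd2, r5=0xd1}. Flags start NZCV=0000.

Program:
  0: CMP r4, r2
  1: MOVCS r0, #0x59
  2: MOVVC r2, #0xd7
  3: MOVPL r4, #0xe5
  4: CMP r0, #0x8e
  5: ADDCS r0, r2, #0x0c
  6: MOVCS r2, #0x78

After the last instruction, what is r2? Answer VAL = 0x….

[0] flags=0011 → (cmp)
[1] flags=0011 CS?T → r0=0x59
[2] flags=0011 VC?F → skip
[3] flags=0011 PL?T → r4=0xe5
[4] flags=1001 → (cmp)
[5] flags=1001 CS?F → skip
[6] flags=1001 CS?F → skip

VAL = 0x70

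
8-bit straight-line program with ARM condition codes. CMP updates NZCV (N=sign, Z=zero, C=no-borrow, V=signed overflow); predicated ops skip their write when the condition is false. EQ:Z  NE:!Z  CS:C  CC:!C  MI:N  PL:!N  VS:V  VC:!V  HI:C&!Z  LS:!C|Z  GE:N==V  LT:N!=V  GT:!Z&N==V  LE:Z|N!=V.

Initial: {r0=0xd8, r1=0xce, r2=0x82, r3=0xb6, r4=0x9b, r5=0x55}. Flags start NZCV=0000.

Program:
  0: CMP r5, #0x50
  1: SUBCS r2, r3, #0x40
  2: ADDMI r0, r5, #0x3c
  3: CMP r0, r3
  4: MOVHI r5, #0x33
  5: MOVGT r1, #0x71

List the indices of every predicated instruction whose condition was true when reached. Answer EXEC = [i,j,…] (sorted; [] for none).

[0] flags=0010 → (cmp)
[1] flags=0010 CS?T → r2=0x76
[2] flags=0010 MI?F → skip
[3] flags=0010 → (cmp)
[4] flags=0010 HI?T → r5=0x33
[5] flags=0010 GT?T → r1=0x71

EXEC = [1,4,5]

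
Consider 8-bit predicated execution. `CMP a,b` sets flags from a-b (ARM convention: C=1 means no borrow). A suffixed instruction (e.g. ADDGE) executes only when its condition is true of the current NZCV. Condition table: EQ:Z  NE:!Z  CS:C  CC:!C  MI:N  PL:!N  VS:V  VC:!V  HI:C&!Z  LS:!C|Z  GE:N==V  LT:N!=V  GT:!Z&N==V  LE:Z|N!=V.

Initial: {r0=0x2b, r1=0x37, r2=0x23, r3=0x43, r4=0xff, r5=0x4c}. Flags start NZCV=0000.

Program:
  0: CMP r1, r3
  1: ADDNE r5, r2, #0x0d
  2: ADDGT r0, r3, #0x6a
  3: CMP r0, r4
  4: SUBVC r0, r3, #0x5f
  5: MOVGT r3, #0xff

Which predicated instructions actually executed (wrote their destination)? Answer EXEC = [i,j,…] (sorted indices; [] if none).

EXEC = [1,4,5]

0: ✓ CMP  NZCV=1000
1: ✓ ADDNE  r5←0x30
2: · ADDGT
3: ✓ CMP  NZCV=0000
4: ✓ SUBVC  r0←0xe4
5: ✓ MOVGT  r3←0xff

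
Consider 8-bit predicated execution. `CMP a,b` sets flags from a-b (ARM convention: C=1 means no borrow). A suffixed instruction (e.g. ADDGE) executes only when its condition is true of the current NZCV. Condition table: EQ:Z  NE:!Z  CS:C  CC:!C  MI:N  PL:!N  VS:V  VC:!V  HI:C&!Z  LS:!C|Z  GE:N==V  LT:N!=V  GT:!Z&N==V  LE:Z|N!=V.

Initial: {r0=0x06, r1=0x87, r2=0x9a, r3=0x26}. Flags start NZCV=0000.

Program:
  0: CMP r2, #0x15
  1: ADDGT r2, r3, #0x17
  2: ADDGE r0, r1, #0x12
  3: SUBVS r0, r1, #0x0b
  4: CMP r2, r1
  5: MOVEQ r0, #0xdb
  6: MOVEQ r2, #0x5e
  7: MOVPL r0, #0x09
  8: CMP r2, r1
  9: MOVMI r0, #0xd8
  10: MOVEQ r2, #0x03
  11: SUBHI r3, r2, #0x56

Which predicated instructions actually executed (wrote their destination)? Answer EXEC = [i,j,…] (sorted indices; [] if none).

EXEC = [7,11]

[0] flags=1010 → (cmp)
[1] flags=1010 GT?F → skip
[2] flags=1010 GE?F → skip
[3] flags=1010 VS?F → skip
[4] flags=0010 → (cmp)
[5] flags=0010 EQ?F → skip
[6] flags=0010 EQ?F → skip
[7] flags=0010 PL?T → r0=0x09
[8] flags=0010 → (cmp)
[9] flags=0010 MI?F → skip
[10] flags=0010 EQ?F → skip
[11] flags=0010 HI?T → r3=0x44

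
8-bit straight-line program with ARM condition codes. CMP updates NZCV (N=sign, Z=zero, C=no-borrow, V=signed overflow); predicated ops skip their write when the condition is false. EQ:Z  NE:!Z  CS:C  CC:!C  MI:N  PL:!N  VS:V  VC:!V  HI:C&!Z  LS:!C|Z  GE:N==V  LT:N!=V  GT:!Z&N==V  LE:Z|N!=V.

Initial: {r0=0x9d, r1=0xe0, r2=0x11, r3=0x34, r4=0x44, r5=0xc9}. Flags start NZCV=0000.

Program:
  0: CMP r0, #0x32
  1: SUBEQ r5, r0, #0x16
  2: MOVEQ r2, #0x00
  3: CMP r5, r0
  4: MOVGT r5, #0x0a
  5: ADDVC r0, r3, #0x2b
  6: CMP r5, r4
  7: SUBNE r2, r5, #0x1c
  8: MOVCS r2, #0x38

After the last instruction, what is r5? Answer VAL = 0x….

VAL = 0x0a

0: ✓ CMP  NZCV=0011
1: · SUBEQ
2: · MOVEQ
3: ✓ CMP  NZCV=0010
4: ✓ MOVGT  r5←0x0a
5: ✓ ADDVC  r0←0x5f
6: ✓ CMP  NZCV=1000
7: ✓ SUBNE  r2←0xee
8: · MOVCS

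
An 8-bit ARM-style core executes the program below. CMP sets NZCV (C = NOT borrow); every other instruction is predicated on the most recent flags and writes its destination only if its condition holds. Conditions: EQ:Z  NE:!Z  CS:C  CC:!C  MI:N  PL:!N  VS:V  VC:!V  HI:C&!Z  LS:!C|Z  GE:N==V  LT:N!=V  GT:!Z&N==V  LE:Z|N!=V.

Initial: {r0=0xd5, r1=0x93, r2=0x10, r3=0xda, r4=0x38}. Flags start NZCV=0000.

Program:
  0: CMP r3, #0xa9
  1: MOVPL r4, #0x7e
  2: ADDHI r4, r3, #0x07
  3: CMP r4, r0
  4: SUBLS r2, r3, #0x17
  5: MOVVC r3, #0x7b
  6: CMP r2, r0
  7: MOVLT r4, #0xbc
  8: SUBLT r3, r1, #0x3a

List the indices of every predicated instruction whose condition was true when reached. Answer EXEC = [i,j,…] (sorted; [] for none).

EXEC = [1,2,5]

0: ✓ CMP  NZCV=0010
1: ✓ MOVPL  r4←0x7e
2: ✓ ADDHI  r4←0xe1
3: ✓ CMP  NZCV=0010
4: · SUBLS
5: ✓ MOVVC  r3←0x7b
6: ✓ CMP  NZCV=0000
7: · MOVLT
8: · SUBLT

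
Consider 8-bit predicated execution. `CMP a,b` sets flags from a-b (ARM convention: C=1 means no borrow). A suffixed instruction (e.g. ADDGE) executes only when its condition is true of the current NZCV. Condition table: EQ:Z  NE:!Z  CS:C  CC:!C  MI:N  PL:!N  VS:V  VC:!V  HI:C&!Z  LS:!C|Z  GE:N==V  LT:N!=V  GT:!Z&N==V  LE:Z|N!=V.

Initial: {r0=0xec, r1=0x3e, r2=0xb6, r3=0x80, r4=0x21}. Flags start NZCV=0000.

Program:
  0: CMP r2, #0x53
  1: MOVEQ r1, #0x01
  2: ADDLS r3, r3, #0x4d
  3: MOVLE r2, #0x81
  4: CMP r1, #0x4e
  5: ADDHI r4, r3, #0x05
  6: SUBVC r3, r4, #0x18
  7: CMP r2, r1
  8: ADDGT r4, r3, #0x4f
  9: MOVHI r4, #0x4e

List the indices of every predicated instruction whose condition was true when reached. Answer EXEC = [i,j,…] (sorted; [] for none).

[0] flags=0011 → (cmp)
[1] flags=0011 EQ?F → skip
[2] flags=0011 LS?F → skip
[3] flags=0011 LE?T → r2=0x81
[4] flags=1000 → (cmp)
[5] flags=1000 HI?F → skip
[6] flags=1000 VC?T → r3=0x09
[7] flags=0011 → (cmp)
[8] flags=0011 GT?F → skip
[9] flags=0011 HI?T → r4=0x4e

EXEC = [3,6,9]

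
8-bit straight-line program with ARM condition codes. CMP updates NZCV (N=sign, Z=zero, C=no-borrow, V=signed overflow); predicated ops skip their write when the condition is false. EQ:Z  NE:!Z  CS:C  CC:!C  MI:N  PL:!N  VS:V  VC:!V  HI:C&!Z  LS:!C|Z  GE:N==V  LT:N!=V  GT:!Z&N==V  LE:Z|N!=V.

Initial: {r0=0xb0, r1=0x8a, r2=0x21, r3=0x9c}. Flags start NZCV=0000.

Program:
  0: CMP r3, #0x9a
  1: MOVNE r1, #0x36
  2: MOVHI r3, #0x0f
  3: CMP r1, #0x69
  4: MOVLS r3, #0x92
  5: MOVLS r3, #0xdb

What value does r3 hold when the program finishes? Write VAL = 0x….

[0] flags=0010 → (cmp)
[1] flags=0010 NE?T → r1=0x36
[2] flags=0010 HI?T → r3=0x0f
[3] flags=1000 → (cmp)
[4] flags=1000 LS?T → r3=0x92
[5] flags=1000 LS?T → r3=0xdb

VAL = 0xdb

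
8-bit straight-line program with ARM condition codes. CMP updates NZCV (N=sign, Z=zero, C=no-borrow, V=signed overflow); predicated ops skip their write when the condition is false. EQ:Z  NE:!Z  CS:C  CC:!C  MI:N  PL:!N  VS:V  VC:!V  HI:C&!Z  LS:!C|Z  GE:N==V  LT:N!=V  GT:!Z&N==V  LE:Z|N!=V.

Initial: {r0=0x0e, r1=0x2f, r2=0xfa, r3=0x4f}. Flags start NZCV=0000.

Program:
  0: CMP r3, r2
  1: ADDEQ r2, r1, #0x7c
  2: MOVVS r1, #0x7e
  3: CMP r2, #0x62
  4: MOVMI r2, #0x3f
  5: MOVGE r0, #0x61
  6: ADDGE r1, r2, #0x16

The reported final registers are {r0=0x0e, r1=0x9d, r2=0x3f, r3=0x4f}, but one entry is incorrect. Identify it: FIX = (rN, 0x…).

FIX = (r1, 0x2f)

[0] flags=0000 → (cmp)
[1] flags=0000 EQ?F → skip
[2] flags=0000 VS?F → skip
[3] flags=1010 → (cmp)
[4] flags=1010 MI?T → r2=0x3f
[5] flags=1010 GE?F → skip
[6] flags=1010 GE?F → skip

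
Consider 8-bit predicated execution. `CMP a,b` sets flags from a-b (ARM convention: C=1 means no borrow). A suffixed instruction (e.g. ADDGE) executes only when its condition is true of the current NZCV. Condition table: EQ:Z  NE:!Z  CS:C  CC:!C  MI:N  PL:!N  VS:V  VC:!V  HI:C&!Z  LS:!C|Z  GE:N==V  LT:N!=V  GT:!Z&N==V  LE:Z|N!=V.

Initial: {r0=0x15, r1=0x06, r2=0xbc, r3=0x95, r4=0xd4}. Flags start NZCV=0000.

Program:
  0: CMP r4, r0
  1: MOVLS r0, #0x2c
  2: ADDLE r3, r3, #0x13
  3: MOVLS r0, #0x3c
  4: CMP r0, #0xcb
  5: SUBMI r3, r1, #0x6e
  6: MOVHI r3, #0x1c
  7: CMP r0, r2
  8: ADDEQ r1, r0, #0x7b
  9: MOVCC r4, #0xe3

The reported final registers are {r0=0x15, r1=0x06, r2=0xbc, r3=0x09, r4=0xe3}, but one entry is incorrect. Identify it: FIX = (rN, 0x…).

[0] flags=1010 → (cmp)
[1] flags=1010 LS?F → skip
[2] flags=1010 LE?T → r3=0xa8
[3] flags=1010 LS?F → skip
[4] flags=0000 → (cmp)
[5] flags=0000 MI?F → skip
[6] flags=0000 HI?F → skip
[7] flags=0000 → (cmp)
[8] flags=0000 EQ?F → skip
[9] flags=0000 CC?T → r4=0xe3

FIX = (r3, 0xa8)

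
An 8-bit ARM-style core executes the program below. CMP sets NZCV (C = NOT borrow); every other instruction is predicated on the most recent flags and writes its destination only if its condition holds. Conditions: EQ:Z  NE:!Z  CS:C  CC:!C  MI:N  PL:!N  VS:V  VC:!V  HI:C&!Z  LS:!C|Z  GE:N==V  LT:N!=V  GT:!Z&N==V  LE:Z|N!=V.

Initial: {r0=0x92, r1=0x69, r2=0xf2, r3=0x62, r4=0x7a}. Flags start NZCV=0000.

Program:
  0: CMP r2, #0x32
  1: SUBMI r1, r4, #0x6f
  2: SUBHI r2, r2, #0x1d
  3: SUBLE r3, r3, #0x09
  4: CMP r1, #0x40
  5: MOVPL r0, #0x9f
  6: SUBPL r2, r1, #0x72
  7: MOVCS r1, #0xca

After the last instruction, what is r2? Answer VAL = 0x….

VAL = 0xd5

[0] flags=1010 → (cmp)
[1] flags=1010 MI?T → r1=0x0b
[2] flags=1010 HI?T → r2=0xd5
[3] flags=1010 LE?T → r3=0x59
[4] flags=1000 → (cmp)
[5] flags=1000 PL?F → skip
[6] flags=1000 PL?F → skip
[7] flags=1000 CS?F → skip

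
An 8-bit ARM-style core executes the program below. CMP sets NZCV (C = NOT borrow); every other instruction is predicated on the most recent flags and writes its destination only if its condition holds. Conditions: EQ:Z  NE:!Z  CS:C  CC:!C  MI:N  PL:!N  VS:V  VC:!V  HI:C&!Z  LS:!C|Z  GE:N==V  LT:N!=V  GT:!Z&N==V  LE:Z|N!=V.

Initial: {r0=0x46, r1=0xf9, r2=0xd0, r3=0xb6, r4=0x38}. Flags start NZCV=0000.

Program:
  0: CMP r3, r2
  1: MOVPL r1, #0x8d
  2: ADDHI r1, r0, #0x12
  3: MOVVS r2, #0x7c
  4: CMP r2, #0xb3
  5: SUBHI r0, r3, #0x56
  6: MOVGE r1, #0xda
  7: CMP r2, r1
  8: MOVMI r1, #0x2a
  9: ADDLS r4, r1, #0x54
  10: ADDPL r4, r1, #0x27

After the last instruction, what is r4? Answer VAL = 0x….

VAL = 0x7e

0: ✓ CMP  NZCV=1000
1: · MOVPL
2: · ADDHI
3: · MOVVS
4: ✓ CMP  NZCV=0010
5: ✓ SUBHI  r0←0x60
6: ✓ MOVGE  r1←0xda
7: ✓ CMP  NZCV=1000
8: ✓ MOVMI  r1←0x2a
9: ✓ ADDLS  r4←0x7e
10: · ADDPL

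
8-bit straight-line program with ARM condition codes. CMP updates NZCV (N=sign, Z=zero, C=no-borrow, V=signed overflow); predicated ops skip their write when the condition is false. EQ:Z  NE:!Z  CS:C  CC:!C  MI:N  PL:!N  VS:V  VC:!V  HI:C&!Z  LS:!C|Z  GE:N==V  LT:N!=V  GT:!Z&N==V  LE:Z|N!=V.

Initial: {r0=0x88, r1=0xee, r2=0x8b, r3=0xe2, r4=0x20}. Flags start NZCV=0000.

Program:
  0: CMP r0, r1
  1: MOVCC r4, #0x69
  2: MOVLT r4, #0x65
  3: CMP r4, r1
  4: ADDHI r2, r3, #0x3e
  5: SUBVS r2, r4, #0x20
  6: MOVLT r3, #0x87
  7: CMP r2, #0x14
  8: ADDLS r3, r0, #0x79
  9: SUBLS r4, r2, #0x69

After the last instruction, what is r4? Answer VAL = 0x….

VAL = 0x65

[0] flags=1000 → (cmp)
[1] flags=1000 CC?T → r4=0x69
[2] flags=1000 LT?T → r4=0x65
[3] flags=0000 → (cmp)
[4] flags=0000 HI?F → skip
[5] flags=0000 VS?F → skip
[6] flags=0000 LT?F → skip
[7] flags=0011 → (cmp)
[8] flags=0011 LS?F → skip
[9] flags=0011 LS?F → skip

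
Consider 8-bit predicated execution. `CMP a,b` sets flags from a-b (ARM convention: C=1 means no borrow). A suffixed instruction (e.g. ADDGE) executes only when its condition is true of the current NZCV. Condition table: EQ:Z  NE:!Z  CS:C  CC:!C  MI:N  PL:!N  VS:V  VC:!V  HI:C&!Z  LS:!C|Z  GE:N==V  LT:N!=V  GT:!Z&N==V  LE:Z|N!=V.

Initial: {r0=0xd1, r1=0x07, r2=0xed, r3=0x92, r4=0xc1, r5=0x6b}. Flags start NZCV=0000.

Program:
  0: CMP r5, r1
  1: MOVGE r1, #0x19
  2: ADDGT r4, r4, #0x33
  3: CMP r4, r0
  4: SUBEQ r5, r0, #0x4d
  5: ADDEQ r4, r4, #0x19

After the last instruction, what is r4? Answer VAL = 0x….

VAL = 0xf4

[0] flags=0010 → (cmp)
[1] flags=0010 GE?T → r1=0x19
[2] flags=0010 GT?T → r4=0xf4
[3] flags=0010 → (cmp)
[4] flags=0010 EQ?F → skip
[5] flags=0010 EQ?F → skip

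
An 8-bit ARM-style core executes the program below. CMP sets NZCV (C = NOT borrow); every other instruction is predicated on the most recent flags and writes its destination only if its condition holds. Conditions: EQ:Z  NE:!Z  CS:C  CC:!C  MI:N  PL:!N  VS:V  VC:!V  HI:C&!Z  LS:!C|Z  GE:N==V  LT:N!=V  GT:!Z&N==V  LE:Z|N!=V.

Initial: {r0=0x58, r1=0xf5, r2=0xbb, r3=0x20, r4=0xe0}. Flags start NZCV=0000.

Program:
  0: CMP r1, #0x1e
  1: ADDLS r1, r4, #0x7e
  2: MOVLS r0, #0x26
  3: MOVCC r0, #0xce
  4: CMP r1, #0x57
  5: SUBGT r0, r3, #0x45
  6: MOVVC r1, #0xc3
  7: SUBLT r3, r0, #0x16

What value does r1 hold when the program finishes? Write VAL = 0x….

[0] flags=1010 → (cmp)
[1] flags=1010 LS?F → skip
[2] flags=1010 LS?F → skip
[3] flags=1010 CC?F → skip
[4] flags=1010 → (cmp)
[5] flags=1010 GT?F → skip
[6] flags=1010 VC?T → r1=0xc3
[7] flags=1010 LT?T → r3=0x42

VAL = 0xc3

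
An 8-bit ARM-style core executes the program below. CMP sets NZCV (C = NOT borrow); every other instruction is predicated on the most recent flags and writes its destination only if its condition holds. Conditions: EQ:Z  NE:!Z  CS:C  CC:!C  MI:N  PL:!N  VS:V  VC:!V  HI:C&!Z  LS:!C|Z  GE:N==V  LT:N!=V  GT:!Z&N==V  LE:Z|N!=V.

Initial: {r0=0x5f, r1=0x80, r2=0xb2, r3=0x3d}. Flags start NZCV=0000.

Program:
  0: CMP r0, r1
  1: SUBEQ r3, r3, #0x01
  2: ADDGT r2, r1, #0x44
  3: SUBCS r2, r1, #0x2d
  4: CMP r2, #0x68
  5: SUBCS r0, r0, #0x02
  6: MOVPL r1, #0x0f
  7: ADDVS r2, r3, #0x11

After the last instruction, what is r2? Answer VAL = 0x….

VAL = 0x4e

0: ✓ CMP  NZCV=1001
1: · SUBEQ
2: ✓ ADDGT  r2←0xc4
3: · SUBCS
4: ✓ CMP  NZCV=0011
5: ✓ SUBCS  r0←0x5d
6: ✓ MOVPL  r1←0x0f
7: ✓ ADDVS  r2←0x4e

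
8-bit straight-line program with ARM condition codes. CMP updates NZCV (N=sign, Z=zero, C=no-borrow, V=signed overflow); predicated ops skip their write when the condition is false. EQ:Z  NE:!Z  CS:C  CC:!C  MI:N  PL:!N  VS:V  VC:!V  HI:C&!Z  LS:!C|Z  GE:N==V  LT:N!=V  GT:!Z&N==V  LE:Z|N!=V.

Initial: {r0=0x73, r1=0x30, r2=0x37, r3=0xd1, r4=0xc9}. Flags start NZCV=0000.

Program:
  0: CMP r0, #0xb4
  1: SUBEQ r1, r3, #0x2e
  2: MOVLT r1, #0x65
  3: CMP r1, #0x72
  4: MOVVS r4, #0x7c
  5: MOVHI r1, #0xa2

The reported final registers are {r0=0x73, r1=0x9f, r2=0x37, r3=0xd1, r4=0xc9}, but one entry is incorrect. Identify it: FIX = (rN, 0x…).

FIX = (r1, 0x30)

[0] flags=1001 → (cmp)
[1] flags=1001 EQ?F → skip
[2] flags=1001 LT?F → skip
[3] flags=1000 → (cmp)
[4] flags=1000 VS?F → skip
[5] flags=1000 HI?F → skip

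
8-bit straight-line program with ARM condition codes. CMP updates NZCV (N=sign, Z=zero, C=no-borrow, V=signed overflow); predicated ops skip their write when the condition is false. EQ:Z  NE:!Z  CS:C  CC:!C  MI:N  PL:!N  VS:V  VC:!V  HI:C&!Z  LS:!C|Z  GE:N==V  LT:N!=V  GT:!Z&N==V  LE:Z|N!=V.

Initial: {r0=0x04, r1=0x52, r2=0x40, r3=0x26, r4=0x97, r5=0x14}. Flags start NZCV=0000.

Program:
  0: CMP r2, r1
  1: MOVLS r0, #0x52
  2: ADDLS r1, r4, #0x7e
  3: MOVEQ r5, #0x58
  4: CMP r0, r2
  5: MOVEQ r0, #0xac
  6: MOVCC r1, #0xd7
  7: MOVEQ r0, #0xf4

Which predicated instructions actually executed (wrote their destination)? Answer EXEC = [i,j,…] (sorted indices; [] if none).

[0] flags=1000 → (cmp)
[1] flags=1000 LS?T → r0=0x52
[2] flags=1000 LS?T → r1=0x15
[3] flags=1000 EQ?F → skip
[4] flags=0010 → (cmp)
[5] flags=0010 EQ?F → skip
[6] flags=0010 CC?F → skip
[7] flags=0010 EQ?F → skip

EXEC = [1,2]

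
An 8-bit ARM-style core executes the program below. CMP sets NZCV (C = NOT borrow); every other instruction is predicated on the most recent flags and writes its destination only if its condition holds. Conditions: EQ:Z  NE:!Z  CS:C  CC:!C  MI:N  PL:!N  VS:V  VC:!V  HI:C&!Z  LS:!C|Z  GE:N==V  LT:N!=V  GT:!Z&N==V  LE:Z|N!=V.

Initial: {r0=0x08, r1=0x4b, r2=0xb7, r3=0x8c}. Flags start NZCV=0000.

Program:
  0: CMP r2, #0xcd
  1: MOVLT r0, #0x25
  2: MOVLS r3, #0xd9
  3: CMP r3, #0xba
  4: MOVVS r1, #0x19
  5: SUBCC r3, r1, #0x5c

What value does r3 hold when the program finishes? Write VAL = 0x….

VAL = 0xd9

[0] flags=1000 → (cmp)
[1] flags=1000 LT?T → r0=0x25
[2] flags=1000 LS?T → r3=0xd9
[3] flags=0010 → (cmp)
[4] flags=0010 VS?F → skip
[5] flags=0010 CC?F → skip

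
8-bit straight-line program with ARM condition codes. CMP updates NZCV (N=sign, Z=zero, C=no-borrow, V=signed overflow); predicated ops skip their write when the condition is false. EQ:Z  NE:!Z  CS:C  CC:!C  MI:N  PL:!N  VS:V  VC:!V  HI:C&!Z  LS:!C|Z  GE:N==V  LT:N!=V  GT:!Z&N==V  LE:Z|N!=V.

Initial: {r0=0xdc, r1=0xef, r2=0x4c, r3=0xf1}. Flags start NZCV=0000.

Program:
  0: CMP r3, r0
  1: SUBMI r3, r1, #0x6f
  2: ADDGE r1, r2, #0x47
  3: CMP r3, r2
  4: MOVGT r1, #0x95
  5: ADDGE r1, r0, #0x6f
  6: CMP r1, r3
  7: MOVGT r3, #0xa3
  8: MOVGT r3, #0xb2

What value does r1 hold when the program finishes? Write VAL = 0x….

VAL = 0x93

0: ✓ CMP  NZCV=0010
1: · SUBMI
2: ✓ ADDGE  r1←0x93
3: ✓ CMP  NZCV=1010
4: · MOVGT
5: · ADDGE
6: ✓ CMP  NZCV=1000
7: · MOVGT
8: · MOVGT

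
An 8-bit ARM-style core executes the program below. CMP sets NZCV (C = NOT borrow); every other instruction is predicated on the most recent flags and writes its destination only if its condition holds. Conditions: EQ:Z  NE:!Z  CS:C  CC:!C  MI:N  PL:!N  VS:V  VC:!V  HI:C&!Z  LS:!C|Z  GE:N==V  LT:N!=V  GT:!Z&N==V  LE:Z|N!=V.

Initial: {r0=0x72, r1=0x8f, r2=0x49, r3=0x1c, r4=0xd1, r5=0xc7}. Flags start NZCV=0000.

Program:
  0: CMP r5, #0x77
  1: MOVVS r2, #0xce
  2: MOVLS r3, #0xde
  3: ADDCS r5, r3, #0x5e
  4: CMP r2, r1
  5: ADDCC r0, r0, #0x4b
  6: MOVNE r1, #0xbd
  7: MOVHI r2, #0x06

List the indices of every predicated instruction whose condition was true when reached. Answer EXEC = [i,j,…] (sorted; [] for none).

EXEC = [1,3,6,7]

0: ✓ CMP  NZCV=0011
1: ✓ MOVVS  r2←0xce
2: · MOVLS
3: ✓ ADDCS  r5←0x7a
4: ✓ CMP  NZCV=0010
5: · ADDCC
6: ✓ MOVNE  r1←0xbd
7: ✓ MOVHI  r2←0x06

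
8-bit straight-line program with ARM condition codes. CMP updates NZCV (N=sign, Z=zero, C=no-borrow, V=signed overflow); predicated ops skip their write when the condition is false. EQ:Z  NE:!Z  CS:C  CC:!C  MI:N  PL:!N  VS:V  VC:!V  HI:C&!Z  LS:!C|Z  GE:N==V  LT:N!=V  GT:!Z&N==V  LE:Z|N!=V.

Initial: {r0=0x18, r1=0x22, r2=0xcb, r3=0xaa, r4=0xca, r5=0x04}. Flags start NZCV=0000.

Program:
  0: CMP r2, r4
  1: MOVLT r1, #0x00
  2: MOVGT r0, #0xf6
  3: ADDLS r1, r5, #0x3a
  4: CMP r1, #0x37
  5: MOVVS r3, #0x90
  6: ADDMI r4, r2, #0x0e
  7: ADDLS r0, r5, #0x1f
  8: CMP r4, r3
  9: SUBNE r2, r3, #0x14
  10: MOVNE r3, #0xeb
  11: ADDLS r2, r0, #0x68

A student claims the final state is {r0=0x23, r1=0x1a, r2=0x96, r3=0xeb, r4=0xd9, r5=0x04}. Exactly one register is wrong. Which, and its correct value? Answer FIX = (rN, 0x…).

FIX = (r1, 0x22)

[0] flags=0010 → (cmp)
[1] flags=0010 LT?F → skip
[2] flags=0010 GT?T → r0=0xf6
[3] flags=0010 LS?F → skip
[4] flags=1000 → (cmp)
[5] flags=1000 VS?F → skip
[6] flags=1000 MI?T → r4=0xd9
[7] flags=1000 LS?T → r0=0x23
[8] flags=0010 → (cmp)
[9] flags=0010 NE?T → r2=0x96
[10] flags=0010 NE?T → r3=0xeb
[11] flags=0010 LS?F → skip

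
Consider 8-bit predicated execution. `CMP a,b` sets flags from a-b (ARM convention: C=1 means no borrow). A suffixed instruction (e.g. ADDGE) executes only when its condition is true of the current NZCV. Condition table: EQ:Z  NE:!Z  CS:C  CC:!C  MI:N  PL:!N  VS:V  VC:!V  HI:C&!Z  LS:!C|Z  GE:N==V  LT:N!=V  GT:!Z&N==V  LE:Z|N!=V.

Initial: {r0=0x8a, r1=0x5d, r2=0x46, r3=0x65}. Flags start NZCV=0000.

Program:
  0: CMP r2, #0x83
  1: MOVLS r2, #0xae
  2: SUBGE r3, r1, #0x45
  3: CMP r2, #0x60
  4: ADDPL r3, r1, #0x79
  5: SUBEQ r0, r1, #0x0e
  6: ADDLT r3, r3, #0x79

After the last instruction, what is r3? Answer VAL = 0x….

0: ✓ CMP  NZCV=1001
1: ✓ MOVLS  r2←0xae
2: ✓ SUBGE  r3←0x18
3: ✓ CMP  NZCV=0011
4: ✓ ADDPL  r3←0xd6
5: · SUBEQ
6: ✓ ADDLT  r3←0x4f

VAL = 0x4f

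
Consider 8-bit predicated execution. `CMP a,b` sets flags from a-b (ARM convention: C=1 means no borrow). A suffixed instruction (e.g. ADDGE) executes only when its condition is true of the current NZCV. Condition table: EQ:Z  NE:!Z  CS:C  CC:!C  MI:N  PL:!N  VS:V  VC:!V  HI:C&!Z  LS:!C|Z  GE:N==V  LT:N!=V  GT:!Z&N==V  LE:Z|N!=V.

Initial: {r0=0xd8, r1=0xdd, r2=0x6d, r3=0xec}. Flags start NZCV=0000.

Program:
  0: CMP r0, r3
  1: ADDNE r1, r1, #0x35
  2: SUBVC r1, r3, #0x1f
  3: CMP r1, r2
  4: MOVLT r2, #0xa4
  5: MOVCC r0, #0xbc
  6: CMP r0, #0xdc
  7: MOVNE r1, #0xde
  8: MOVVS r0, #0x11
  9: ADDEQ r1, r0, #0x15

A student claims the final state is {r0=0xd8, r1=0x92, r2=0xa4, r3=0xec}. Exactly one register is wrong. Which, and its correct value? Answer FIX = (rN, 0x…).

0: ✓ CMP  NZCV=1000
1: ✓ ADDNE  r1←0x12
2: ✓ SUBVC  r1←0xcd
3: ✓ CMP  NZCV=0011
4: ✓ MOVLT  r2←0xa4
5: · MOVCC
6: ✓ CMP  NZCV=1000
7: ✓ MOVNE  r1←0xde
8: · MOVVS
9: · ADDEQ

FIX = (r1, 0xde)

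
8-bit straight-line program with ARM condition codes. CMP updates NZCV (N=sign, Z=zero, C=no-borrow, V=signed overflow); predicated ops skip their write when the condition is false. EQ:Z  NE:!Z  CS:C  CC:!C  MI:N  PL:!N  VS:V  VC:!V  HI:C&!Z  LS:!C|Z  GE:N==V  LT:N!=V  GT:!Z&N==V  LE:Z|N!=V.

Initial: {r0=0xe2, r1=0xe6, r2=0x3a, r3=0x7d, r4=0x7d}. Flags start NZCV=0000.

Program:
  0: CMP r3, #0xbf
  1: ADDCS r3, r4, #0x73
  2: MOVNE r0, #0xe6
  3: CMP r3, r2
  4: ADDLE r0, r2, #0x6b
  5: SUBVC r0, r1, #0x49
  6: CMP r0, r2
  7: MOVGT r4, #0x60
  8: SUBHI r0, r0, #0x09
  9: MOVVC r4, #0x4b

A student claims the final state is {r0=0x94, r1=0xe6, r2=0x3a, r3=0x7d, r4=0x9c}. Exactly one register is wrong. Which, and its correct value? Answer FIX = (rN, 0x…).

[0] flags=1001 → (cmp)
[1] flags=1001 CS?F → skip
[2] flags=1001 NE?T → r0=0xe6
[3] flags=0010 → (cmp)
[4] flags=0010 LE?F → skip
[5] flags=0010 VC?T → r0=0x9d
[6] flags=0011 → (cmp)
[7] flags=0011 GT?F → skip
[8] flags=0011 HI?T → r0=0x94
[9] flags=0011 VC?F → skip

FIX = (r4, 0x7d)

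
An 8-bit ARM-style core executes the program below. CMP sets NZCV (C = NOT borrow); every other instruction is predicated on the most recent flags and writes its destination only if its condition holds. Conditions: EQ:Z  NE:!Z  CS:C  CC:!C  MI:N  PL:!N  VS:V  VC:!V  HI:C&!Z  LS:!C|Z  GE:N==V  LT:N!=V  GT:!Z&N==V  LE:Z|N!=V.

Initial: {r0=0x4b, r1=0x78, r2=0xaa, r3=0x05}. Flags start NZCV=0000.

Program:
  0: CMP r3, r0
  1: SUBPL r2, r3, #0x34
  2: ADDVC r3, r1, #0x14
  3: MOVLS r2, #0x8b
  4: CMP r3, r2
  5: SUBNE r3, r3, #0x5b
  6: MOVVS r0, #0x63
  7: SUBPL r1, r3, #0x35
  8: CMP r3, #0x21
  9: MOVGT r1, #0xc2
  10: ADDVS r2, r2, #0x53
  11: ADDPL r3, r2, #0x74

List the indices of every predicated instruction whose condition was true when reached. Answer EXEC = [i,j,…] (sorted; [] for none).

EXEC = [2,3,5,7,9,11]

[0] flags=1000 → (cmp)
[1] flags=1000 PL?F → skip
[2] flags=1000 VC?T → r3=0x8c
[3] flags=1000 LS?T → r2=0x8b
[4] flags=0010 → (cmp)
[5] flags=0010 NE?T → r3=0x31
[6] flags=0010 VS?F → skip
[7] flags=0010 PL?T → r1=0xfc
[8] flags=0010 → (cmp)
[9] flags=0010 GT?T → r1=0xc2
[10] flags=0010 VS?F → skip
[11] flags=0010 PL?T → r3=0xff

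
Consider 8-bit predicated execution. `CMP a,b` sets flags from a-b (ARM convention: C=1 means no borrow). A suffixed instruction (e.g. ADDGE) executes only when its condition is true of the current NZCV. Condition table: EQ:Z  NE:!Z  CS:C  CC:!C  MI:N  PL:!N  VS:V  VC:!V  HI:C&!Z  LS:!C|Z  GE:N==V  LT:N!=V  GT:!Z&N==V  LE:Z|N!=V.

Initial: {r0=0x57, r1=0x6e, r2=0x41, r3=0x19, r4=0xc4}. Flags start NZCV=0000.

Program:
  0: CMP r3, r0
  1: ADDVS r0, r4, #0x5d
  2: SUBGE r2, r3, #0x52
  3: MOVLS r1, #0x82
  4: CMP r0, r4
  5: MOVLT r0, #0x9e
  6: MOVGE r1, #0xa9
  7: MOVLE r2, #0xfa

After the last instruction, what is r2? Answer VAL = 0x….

0: ✓ CMP  NZCV=1000
1: · ADDVS
2: · SUBGE
3: ✓ MOVLS  r1←0x82
4: ✓ CMP  NZCV=1001
5: · MOVLT
6: ✓ MOVGE  r1←0xa9
7: · MOVLE

VAL = 0x41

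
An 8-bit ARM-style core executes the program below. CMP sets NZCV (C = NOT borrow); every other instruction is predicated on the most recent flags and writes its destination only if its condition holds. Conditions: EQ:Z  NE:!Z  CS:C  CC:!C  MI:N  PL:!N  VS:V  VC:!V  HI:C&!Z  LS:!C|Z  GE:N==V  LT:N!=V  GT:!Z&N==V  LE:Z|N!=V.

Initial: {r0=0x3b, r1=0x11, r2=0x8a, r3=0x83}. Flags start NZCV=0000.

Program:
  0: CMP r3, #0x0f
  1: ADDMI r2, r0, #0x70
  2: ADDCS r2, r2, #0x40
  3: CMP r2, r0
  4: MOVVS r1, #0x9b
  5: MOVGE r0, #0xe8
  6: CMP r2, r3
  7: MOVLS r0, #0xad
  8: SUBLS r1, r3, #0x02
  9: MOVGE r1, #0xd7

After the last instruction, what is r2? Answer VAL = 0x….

VAL = 0xca

0: ✓ CMP  NZCV=0011
1: · ADDMI
2: ✓ ADDCS  r2←0xca
3: ✓ CMP  NZCV=1010
4: · MOVVS
5: · MOVGE
6: ✓ CMP  NZCV=0010
7: · MOVLS
8: · SUBLS
9: ✓ MOVGE  r1←0xd7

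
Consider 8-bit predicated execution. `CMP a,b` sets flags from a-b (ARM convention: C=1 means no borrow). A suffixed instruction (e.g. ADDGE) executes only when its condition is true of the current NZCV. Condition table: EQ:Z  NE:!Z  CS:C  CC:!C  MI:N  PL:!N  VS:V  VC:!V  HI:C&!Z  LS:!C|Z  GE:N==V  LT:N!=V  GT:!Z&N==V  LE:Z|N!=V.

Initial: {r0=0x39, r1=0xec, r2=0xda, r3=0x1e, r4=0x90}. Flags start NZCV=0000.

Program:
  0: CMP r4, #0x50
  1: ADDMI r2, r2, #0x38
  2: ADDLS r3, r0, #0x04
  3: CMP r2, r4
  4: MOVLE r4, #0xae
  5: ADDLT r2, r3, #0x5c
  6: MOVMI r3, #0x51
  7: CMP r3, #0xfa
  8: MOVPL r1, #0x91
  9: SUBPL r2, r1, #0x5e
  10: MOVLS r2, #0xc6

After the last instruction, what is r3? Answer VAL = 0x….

VAL = 0x1e

[0] flags=0011 → (cmp)
[1] flags=0011 MI?F → skip
[2] flags=0011 LS?F → skip
[3] flags=0010 → (cmp)
[4] flags=0010 LE?F → skip
[5] flags=0010 LT?F → skip
[6] flags=0010 MI?F → skip
[7] flags=0000 → (cmp)
[8] flags=0000 PL?T → r1=0x91
[9] flags=0000 PL?T → r2=0x33
[10] flags=0000 LS?T → r2=0xc6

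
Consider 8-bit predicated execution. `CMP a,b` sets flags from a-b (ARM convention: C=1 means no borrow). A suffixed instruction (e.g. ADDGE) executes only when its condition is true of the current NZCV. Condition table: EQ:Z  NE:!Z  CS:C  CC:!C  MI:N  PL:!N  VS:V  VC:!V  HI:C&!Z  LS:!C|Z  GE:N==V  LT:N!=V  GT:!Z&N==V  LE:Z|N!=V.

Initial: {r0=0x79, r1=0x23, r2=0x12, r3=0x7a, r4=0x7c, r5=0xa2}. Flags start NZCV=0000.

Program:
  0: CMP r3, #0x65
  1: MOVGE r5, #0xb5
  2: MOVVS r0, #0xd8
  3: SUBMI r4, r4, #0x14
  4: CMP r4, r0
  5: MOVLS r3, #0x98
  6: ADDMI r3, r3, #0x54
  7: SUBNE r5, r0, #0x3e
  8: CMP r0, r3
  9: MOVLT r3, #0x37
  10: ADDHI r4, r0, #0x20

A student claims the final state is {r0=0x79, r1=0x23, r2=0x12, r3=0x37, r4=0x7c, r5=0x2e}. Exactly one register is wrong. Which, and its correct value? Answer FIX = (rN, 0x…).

0: ✓ CMP  NZCV=0010
1: ✓ MOVGE  r5←0xb5
2: · MOVVS
3: · SUBMI
4: ✓ CMP  NZCV=0010
5: · MOVLS
6: · ADDMI
7: ✓ SUBNE  r5←0x3b
8: ✓ CMP  NZCV=1000
9: ✓ MOVLT  r3←0x37
10: · ADDHI

FIX = (r5, 0x3b)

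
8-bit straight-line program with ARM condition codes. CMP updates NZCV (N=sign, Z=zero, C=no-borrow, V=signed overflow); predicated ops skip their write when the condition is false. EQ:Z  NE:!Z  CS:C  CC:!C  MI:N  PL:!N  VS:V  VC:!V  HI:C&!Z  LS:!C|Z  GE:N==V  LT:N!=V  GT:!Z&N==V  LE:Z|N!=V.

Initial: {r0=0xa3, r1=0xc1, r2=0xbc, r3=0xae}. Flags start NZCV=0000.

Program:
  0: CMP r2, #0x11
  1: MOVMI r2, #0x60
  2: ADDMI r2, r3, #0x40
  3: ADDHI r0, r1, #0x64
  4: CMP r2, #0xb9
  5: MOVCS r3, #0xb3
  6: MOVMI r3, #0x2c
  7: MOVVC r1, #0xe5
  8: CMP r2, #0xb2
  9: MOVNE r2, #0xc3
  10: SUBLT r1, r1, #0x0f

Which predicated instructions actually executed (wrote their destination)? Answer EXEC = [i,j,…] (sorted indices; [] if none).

EXEC = [1,2,3,5,7,9]

0: ✓ CMP  NZCV=1010
1: ✓ MOVMI  r2←0x60
2: ✓ ADDMI  r2←0xee
3: ✓ ADDHI  r0←0x25
4: ✓ CMP  NZCV=0010
5: ✓ MOVCS  r3←0xb3
6: · MOVMI
7: ✓ MOVVC  r1←0xe5
8: ✓ CMP  NZCV=0010
9: ✓ MOVNE  r2←0xc3
10: · SUBLT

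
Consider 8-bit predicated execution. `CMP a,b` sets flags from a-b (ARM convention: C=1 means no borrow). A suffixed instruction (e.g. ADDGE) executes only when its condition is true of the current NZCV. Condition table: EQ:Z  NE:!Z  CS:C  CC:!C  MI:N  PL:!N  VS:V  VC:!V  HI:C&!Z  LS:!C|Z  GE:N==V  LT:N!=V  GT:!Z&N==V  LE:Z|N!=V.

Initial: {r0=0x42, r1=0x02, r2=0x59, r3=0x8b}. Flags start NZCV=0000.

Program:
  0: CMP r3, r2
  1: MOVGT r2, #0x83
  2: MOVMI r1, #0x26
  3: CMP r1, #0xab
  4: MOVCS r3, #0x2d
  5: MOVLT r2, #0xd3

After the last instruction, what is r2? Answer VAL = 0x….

VAL = 0x59

0: ✓ CMP  NZCV=0011
1: · MOVGT
2: · MOVMI
3: ✓ CMP  NZCV=0000
4: · MOVCS
5: · MOVLT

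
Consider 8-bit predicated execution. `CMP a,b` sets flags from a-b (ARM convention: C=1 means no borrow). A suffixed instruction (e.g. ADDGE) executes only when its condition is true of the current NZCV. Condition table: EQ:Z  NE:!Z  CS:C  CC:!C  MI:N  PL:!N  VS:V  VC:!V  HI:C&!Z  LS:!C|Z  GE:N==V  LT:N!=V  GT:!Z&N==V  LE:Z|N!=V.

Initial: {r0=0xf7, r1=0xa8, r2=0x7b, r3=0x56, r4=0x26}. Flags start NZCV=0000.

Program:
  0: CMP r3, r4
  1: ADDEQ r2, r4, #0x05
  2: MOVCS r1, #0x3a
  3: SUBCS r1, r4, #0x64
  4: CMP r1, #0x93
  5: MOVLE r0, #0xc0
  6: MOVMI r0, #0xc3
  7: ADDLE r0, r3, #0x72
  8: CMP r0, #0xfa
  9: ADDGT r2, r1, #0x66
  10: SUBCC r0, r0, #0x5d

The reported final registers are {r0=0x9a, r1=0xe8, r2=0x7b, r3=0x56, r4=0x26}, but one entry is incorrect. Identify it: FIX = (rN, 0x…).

[0] flags=0010 → (cmp)
[1] flags=0010 EQ?F → skip
[2] flags=0010 CS?T → r1=0x3a
[3] flags=0010 CS?T → r1=0xc2
[4] flags=0010 → (cmp)
[5] flags=0010 LE?F → skip
[6] flags=0010 MI?F → skip
[7] flags=0010 LE?F → skip
[8] flags=1000 → (cmp)
[9] flags=1000 GT?F → skip
[10] flags=1000 CC?T → r0=0x9a

FIX = (r1, 0xc2)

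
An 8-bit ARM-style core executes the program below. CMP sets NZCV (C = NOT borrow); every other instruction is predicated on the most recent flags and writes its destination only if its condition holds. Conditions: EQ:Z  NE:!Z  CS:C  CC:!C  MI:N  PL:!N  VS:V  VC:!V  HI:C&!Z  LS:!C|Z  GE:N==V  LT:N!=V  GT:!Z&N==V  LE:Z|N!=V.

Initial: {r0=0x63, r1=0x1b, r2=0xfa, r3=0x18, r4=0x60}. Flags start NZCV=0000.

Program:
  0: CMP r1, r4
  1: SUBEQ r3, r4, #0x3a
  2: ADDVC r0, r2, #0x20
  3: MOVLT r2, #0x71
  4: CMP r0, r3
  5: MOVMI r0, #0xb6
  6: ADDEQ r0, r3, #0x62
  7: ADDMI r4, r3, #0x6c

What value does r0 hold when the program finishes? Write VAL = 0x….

VAL = 0x1a

0: ✓ CMP  NZCV=1000
1: · SUBEQ
2: ✓ ADDVC  r0←0x1a
3: ✓ MOVLT  r2←0x71
4: ✓ CMP  NZCV=0010
5: · MOVMI
6: · ADDEQ
7: · ADDMI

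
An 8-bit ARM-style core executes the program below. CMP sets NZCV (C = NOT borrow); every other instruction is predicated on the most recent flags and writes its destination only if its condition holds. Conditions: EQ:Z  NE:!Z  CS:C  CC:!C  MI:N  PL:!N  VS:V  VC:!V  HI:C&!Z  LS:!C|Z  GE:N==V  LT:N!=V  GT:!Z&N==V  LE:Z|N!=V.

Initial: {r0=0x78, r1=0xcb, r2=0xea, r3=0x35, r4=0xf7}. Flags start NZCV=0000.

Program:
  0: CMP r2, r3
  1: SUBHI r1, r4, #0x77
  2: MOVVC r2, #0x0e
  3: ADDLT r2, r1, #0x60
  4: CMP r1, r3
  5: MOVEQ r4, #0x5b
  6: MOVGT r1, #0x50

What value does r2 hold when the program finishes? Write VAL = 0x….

VAL = 0xe0

0: ✓ CMP  NZCV=1010
1: ✓ SUBHI  r1←0x80
2: ✓ MOVVC  r2←0x0e
3: ✓ ADDLT  r2←0xe0
4: ✓ CMP  NZCV=0011
5: · MOVEQ
6: · MOVGT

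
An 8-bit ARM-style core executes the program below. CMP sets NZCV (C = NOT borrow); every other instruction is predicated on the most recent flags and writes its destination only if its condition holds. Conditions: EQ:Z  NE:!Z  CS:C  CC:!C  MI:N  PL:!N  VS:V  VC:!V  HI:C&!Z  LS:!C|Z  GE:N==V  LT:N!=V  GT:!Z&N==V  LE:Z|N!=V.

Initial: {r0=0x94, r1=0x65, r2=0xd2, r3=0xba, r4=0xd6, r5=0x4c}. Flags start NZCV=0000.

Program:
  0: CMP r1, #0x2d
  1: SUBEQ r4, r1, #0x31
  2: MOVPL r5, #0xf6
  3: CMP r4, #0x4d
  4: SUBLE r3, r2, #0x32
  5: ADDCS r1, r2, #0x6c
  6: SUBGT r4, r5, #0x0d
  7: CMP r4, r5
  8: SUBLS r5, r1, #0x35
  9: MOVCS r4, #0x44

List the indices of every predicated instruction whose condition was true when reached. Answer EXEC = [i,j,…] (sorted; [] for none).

EXEC = [2,4,5,8]

[0] flags=0010 → (cmp)
[1] flags=0010 EQ?F → skip
[2] flags=0010 PL?T → r5=0xf6
[3] flags=1010 → (cmp)
[4] flags=1010 LE?T → r3=0xa0
[5] flags=1010 CS?T → r1=0x3e
[6] flags=1010 GT?F → skip
[7] flags=1000 → (cmp)
[8] flags=1000 LS?T → r5=0x09
[9] flags=1000 CS?F → skip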